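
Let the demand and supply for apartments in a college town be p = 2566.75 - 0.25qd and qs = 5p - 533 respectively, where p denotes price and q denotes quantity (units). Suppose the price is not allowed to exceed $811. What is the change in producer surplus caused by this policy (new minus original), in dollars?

Rearranging demand gives qd = 10267 - 4p. Without the control the market clears where 10267 - 4p = 5p - 533, i.e. p* = 1200 and q* = 5467.
The ceiling of 811 is below the equilibrium price 1200, so it binds.
At p = 811: qd = 10267 - 4·811 = 7023 and qs = 5·811 - 533 = 3522.
Producer surplus without the control is ½ · (1200 - 106.6) · 5467 = 2988808.9.
With the ceiling, producers sell 3522 units at 811, so PS = ½ · (811 - 106.6) · 3522 = 1240448.4.
Change in producer surplus = 1240448.4 - 2988808.9 = -1748360.5.

-1748360.5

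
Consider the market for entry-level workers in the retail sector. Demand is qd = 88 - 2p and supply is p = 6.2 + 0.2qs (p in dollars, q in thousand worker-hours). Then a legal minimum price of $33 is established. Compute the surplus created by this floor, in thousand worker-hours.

112

Rearranging supply gives qs = 5p - 31. Equilibrium: 88 - 2p = 5p - 31, so 119 = 7p and p* = 17, q* = 54.
Because the floor (33) lies above the market-clearing price, it is binding.
At p = 33: qd = 88 - 2·33 = 22 and qs = 5·33 - 31 = 134.
Surplus = qs - qd = 134 - 22 = 112.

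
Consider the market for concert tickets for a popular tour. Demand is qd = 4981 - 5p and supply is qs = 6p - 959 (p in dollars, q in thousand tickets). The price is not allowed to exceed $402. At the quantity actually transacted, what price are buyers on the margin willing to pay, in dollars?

In a free market, 4981 - 5p = 6p - 959 gives the equilibrium p* = 540, q* = 2281.
Because the ceiling (402) lies below the market-clearing price, it is binding.
At p = 402: qd = 4981 - 5·402 = 2971 and qs = 6·402 - 959 = 1453.
Only 1453 units reach the market. On the demand curve, the marginal buyer's willingness to pay at q = 1453 is (4981 - 1453)/5 = 705.6.

705.6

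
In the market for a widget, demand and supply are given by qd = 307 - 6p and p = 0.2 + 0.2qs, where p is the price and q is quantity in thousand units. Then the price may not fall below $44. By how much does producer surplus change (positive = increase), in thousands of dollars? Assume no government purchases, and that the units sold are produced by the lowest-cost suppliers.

-233.6

Rearranging supply gives qs = 5p - 1. Equilibrium: 307 - 6p = 5p - 1, so 308 = 11p and p* = 28, q* = 139.
Because the floor (44) lies above the market-clearing price, it is binding.
At p = 44: qd = 307 - 6·44 = 43 and qs = 5·44 - 1 = 219.
Producer surplus without the control is ½ · (28 - 0.2) · 139 = 1932.1.
With the floor, 43 units are sold at 44. The supply price at q = 43 is 8.8, so PS = ½ · [(44 - 0.2) + (44 - 8.8)] · 43 = 1698.5.
Change in producer surplus = 1698.5 - 1932.1 = -233.6.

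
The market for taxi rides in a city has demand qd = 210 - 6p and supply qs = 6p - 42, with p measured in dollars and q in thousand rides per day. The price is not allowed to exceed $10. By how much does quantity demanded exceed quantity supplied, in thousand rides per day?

132

Setting quantity demanded equal to quantity supplied, 210 - 6p = 6p - 42, gives p* = 21 and q* = 84.
Since 10 < 21, the ceiling is binding.
At p = 10: qd = 210 - 6·10 = 150 and qs = 6·10 - 42 = 18.
Shortage = qd - qs = 150 - 18 = 132.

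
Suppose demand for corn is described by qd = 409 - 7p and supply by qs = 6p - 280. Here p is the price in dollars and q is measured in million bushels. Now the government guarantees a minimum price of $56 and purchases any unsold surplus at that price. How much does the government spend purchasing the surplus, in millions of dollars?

2184

Setting quantity demanded equal to quantity supplied, 409 - 7p = 6p - 280, gives p* = 53 and q* = 38.
The floor of 56 is above the equilibrium price 53, so it binds.
At p = 56: qd = 409 - 7·56 = 17 and qs = 6·56 - 280 = 56.
Surplus = qs - qd = 39.
Government expenditure = surplus × support price = 39 × 56 = 2184.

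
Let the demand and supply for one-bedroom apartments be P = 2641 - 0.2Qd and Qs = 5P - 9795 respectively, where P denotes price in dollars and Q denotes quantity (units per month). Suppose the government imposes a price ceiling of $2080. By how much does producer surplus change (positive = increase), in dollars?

-254100

Rearranging demand gives Qd = 13205 - 5P. Equilibrium: 13205 - 5P = 5P - 9795, so 23000 = 10P and P* = 2300, Q* = 1705.
The ceiling of 2080 is below the equilibrium price 2300, so it binds.
At P = 2080: Qd = 13205 - 5·2080 = 2805 and Qs = 5·2080 - 9795 = 605.
Producer surplus without the control is ½ · (2300 - 1959) · 1705 = 290702.5.
With the ceiling, producers sell 605 units at 2080, so PS = ½ · (2080 - 1959) · 605 = 36602.5.
Change in producer surplus = 36602.5 - 290702.5 = -254100.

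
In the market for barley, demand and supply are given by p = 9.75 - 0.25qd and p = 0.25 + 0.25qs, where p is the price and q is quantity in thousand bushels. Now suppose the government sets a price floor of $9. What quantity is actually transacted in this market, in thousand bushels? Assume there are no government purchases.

3

Rearranging demand gives qd = 39 - 4p; rearranging supply gives qs = 4p - 1. Setting quantity demanded equal to quantity supplied, 39 - 4p = 4p - 1, gives p* = 5 and q* = 19.
Because the floor (9) lies above the market-clearing price, it is binding.
At p = 9: qd = 39 - 4·9 = 3 and qs = 4·9 - 1 = 35.
The quantity actually transacted is the short side, demand: 3.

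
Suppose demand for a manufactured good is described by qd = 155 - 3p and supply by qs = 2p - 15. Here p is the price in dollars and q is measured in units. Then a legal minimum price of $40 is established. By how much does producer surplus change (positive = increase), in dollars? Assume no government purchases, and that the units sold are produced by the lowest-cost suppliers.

129

Without the control the market clears where 155 - 3p = 2p - 15, i.e. p* = 34 and q* = 53.
Since 40 > 34, the floor is binding.
At p = 40: qd = 155 - 3·40 = 35 and qs = 2·40 - 15 = 65.
Producer surplus without the control is ½ · (34 - 7.5) · 53 = 702.25.
With the floor, 35 units are sold at 40. The supply price at q = 35 is 25, so PS = ½ · [(40 - 7.5) + (40 - 25)] · 35 = 831.25.
Change in producer surplus = 831.25 - 702.25 = 129.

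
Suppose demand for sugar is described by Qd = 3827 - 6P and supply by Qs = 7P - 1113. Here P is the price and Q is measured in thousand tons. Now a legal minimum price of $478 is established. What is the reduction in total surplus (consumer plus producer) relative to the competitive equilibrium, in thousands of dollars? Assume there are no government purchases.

Without the control the market clears where 3827 - 6P = 7P - 1113, i.e. P* = 380 and Q* = 1547.
The floor of 478 is above the equilibrium price 380, so it binds.
At P = 478: Qd = 3827 - 6·478 = 959 and Qs = 7·478 - 1113 = 2233.
Quantity traded falls to 959. At Q = 959 the demand price is (3827 - 959)/6 = 478 and the supply price is (1113 + 959)/7 = 296.
Deadweight loss = ½ · (478 - 296) · (1547 - 959) = ½ · 182 · 588 = 53508.

53508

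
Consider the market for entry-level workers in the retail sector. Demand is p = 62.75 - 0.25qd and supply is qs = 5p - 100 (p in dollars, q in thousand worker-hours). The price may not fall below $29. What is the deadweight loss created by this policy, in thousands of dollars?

Rearranging demand gives qd = 251 - 4p. Without the control the market clears where 251 - 4p = 5p - 100, i.e. p* = 39 and q* = 95.
Since 29 is below p* = 39, the floor does not bind and the free-market outcome prevails.
Since the control does not bind, no trades are prevented and deadweight loss is zero.

0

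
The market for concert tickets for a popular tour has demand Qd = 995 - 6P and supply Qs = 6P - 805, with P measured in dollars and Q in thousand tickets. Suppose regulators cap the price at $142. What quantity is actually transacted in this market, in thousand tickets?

47

Without the control the market clears where 995 - 6P = 6P - 805, i.e. P* = 150 and Q* = 95.
Since 142 < 150, the ceiling is binding.
At P = 142: Qd = 995 - 6·142 = 143 and Qs = 6·142 - 805 = 47.
The quantity actually transacted is the short side, supply: 47.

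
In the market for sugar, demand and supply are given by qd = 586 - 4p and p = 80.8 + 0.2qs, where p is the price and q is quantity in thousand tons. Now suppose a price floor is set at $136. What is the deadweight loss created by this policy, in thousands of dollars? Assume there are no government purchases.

Rearranging supply gives qs = 5p - 404. Setting quantity demanded equal to quantity supplied, 586 - 4p = 5p - 404, gives p* = 110 and q* = 146.
Since 136 > 110, the floor is binding.
At p = 136: qd = 586 - 4·136 = 42 and qs = 5·136 - 404 = 276.
Quantity traded falls to 42. At q = 42 the demand price is (586 - 42)/4 = 136 and the supply price is (404 + 42)/5 = 89.2.
Deadweight loss = ½ · (136 - 89.2) · (146 - 42) = ½ · 46.8 · 104 = 2433.6.

2433.6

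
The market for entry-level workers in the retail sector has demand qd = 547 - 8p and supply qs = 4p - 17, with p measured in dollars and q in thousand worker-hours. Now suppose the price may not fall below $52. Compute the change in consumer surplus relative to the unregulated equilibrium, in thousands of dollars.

-755

Equilibrium: 547 - 8p = 4p - 17, so 564 = 12p and p* = 47, q* = 171.
Because the floor (52) lies above the market-clearing price, it is binding.
At p = 52: qd = 547 - 8·52 = 131 and qs = 4·52 - 17 = 191.
Consumer surplus without the control is ½ · (68.375 - 47) · 171 = 1827.5625.
With the floor, consumers buy 131 units at 52, so CS = ½ · (68.375 - 52) · 131 = 1072.5625.
Change in consumer surplus = 1072.5625 - 1827.5625 = -755.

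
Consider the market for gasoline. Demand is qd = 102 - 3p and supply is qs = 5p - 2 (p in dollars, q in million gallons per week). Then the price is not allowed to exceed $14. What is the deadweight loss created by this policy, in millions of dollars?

0

Without the control the market clears where 102 - 3p = 5p - 2, i.e. p* = 13 and q* = 63.
Since 14 is above p* = 13, the ceiling does not bind and the free-market outcome prevails.
Since the control does not bind, no trades are prevented and deadweight loss is zero.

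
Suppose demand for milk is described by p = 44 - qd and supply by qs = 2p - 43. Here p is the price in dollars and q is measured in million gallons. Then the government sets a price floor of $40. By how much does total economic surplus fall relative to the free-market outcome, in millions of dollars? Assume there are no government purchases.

90.75

Rearranging demand gives qd = 44 - p. Equilibrium: 44 - p = 2p - 43, so 87 = 3p and p* = 29, q* = 15.
Since 40 > 29, the floor is binding.
At p = 40: qd = 44 - 40 = 4 and qs = 2·40 - 43 = 37.
Quantity traded falls to 4. At q = 4 the demand price is 44 - 4 = 40 and the supply price is (43 + 4)/2 = 23.5.
Deadweight loss = ½ · (40 - 23.5) · (15 - 4) = ½ · 16.5 · 11 = 90.75.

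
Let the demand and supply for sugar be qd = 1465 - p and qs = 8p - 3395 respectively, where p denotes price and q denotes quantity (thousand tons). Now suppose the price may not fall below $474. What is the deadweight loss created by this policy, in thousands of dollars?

Equilibrium: 1465 - p = 8p - 3395, so 4860 = 9p and p* = 540, q* = 925.
Since 474 is below p* = 540, the floor does not bind and the free-market outcome prevails.
Since the control does not bind, no trades are prevented and deadweight loss is zero.

0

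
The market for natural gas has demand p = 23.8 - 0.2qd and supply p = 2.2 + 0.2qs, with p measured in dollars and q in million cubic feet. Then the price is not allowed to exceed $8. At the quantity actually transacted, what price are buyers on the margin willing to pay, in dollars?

Rearranging demand gives qd = 119 - 5p; rearranging supply gives qs = 5p - 11. Equilibrium: 119 - 5p = 5p - 11, so 130 = 10p and p* = 13, q* = 54.
Since 8 < 13, the ceiling is binding.
At p = 8: qd = 119 - 5·8 = 79 and qs = 5·8 - 11 = 29.
Only 29 units reach the market. On the demand curve, the marginal buyer's willingness to pay at q = 29 is (119 - 29)/5 = 18.

18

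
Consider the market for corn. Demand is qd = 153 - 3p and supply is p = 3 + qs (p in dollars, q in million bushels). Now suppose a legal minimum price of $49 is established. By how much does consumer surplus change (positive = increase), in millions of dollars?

Rearranging supply gives qs = p - 3. In a free market, 153 - 3p = p - 3 gives the equilibrium p* = 39, q* = 36.
Since 49 > 39, the floor is binding.
At p = 49: qd = 153 - 3·49 = 6 and qs = 49 - 3 = 46.
Consumer surplus without the control is ½ · (51 - 39) · 36 = 216.
With the floor, consumers buy 6 units at 49, so CS = ½ · (51 - 49) · 6 = 6.
Change in consumer surplus = 6 - 216 = -210.

-210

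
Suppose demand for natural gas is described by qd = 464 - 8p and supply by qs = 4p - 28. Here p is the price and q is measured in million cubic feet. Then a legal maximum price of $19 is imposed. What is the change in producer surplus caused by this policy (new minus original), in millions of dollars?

-2024

In a free market, 464 - 8p = 4p - 28 gives the equilibrium p* = 41, q* = 136.
Since 19 < 41, the ceiling is binding.
At p = 19: qd = 464 - 8·19 = 312 and qs = 4·19 - 28 = 48.
Producer surplus without the control is ½ · (41 - 7) · 136 = 2312.
With the ceiling, producers sell 48 units at 19, so PS = ½ · (19 - 7) · 48 = 288.
Change in producer surplus = 288 - 2312 = -2024.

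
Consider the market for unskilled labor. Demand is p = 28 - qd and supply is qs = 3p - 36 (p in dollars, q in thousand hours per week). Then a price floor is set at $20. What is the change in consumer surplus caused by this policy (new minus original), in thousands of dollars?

-40

Rearranging demand gives qd = 28 - p. Setting quantity demanded equal to quantity supplied, 28 - p = 3p - 36, gives p* = 16 and q* = 12.
Because the floor (20) lies above the market-clearing price, it is binding.
At p = 20: qd = 28 - 20 = 8 and qs = 3·20 - 36 = 24.
Consumer surplus without the control is ½ · (28 - 16) · 12 = 72.
With the floor, consumers buy 8 units at 20, so CS = ½ · (28 - 20) · 8 = 32.
Change in consumer surplus = 32 - 72 = -40.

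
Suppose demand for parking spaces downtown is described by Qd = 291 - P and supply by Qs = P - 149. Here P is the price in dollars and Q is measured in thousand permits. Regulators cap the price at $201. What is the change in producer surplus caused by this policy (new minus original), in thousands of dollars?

-1168.5

Setting quantity demanded equal to quantity supplied, 291 - P = P - 149, gives P* = 220 and Q* = 71.
Because the ceiling (201) lies below the market-clearing price, it is binding.
At P = 201: Qd = 291 - 201 = 90 and Qs = 201 - 149 = 52.
Producer surplus without the control is ½ · (220 - 149) · 71 = 2520.5.
With the ceiling, producers sell 52 units at 201, so PS = ½ · (201 - 149) · 52 = 1352.
Change in producer surplus = 1352 - 2520.5 = -1168.5.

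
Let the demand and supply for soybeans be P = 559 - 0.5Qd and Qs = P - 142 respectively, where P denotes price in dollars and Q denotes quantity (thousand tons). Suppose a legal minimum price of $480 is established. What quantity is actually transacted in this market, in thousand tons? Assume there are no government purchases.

Rearranging demand gives Qd = 1118 - 2P. Setting quantity demanded equal to quantity supplied, 1118 - 2P = P - 142, gives P* = 420 and Q* = 278.
Because the floor (480) lies above the market-clearing price, it is binding.
At P = 480: Qd = 1118 - 2·480 = 158 and Qs = 480 - 142 = 338.
The quantity actually transacted is the short side, demand: 158.

158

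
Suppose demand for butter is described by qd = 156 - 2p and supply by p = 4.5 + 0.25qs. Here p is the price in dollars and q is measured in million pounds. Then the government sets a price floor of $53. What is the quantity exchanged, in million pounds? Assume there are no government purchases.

Rearranging supply gives qs = 4p - 18. Without the control the market clears where 156 - 2p = 4p - 18, i.e. p* = 29 and q* = 98.
The floor of 53 is above the equilibrium price 29, so it binds.
At p = 53: qd = 156 - 2·53 = 50 and qs = 4·53 - 18 = 194.
The quantity actually transacted is the short side, demand: 50.

50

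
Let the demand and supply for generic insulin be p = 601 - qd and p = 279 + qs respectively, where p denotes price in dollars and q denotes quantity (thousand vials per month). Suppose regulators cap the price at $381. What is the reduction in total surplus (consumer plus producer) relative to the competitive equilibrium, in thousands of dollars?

3481

Rearranging demand gives qd = 601 - p; rearranging supply gives qs = p - 279. Without the control the market clears where 601 - p = p - 279, i.e. p* = 440 and q* = 161.
Since 381 < 440, the ceiling is binding.
At p = 381: qd = 601 - 381 = 220 and qs = 381 - 279 = 102.
Quantity traded falls to 102. At q = 102 the demand price is 601 - 102 = 499 and the supply price is 279 + 102 = 381.
Deadweight loss = ½ · (499 - 381) · (161 - 102) = ½ · 118 · 59 = 3481.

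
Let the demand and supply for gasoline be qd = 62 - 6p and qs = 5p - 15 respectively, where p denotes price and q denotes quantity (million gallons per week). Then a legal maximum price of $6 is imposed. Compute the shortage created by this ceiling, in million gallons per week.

11

Without the control the market clears where 62 - 6p = 5p - 15, i.e. p* = 7 and q* = 20.
The ceiling of 6 is below the equilibrium price 7, so it binds.
At p = 6: qd = 62 - 6·6 = 26 and qs = 5·6 - 15 = 15.
Shortage = qd - qs = 26 - 15 = 11.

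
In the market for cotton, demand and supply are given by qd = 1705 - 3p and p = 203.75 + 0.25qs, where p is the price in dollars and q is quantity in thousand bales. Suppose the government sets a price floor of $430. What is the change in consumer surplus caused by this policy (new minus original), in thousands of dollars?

-36400

Rearranging supply gives qs = 4p - 815. Equilibrium: 1705 - 3p = 4p - 815, so 2520 = 7p and p* = 360, q* = 625.
Because the floor (430) lies above the market-clearing price, it is binding.
At p = 430: qd = 1705 - 3·430 = 415 and qs = 4·430 - 815 = 905.
Consumer surplus without the control is ½ · (1705/3 - 360) · 625 = 390625/6.
With the floor, consumers buy 415 units at 430, so CS = ½ · (1705/3 - 430) · 415 = 172225/6.
Change in consumer surplus = 172225/6 - 390625/6 = -36400.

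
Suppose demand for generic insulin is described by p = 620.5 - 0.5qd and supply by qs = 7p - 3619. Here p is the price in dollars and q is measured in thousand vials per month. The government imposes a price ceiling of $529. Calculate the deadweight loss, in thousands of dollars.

Rearranging demand gives qd = 1241 - 2p. Without the control the market clears where 1241 - 2p = 7p - 3619, i.e. p* = 540 and q* = 161.
Because the ceiling (529) lies below the market-clearing price, it is binding.
At p = 529: qd = 1241 - 2·529 = 183 and qs = 7·529 - 3619 = 84.
Quantity traded falls to 84. At q = 84 the demand price is (1241 - 84)/2 = 578.5 and the supply price is (3619 + 84)/7 = 529.
Deadweight loss = ½ · (578.5 - 529) · (161 - 84) = ½ · 49.5 · 77 = 1905.75.

1905.75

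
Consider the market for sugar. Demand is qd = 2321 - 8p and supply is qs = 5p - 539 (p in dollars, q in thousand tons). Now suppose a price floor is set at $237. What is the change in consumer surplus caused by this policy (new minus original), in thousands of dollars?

-8381

Setting quantity demanded equal to quantity supplied, 2321 - 8p = 5p - 539, gives p* = 220 and q* = 561.
Since 237 > 220, the floor is binding.
At p = 237: qd = 2321 - 8·237 = 425 and qs = 5·237 - 539 = 646.
Consumer surplus without the control is ½ · (290.125 - 220) · 561 = 19670.0625.
With the floor, consumers buy 425 units at 237, so CS = ½ · (290.125 - 237) · 425 = 11289.0625.
Change in consumer surplus = 11289.0625 - 19670.0625 = -8381.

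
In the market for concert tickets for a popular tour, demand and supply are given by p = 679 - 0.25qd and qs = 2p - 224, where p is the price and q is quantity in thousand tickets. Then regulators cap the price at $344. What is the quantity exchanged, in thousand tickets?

Rearranging demand gives qd = 2716 - 4p. In a free market, 2716 - 4p = 2p - 224 gives the equilibrium p* = 490, q* = 756.
Because the ceiling (344) lies below the market-clearing price, it is binding.
At p = 344: qd = 2716 - 4·344 = 1340 and qs = 2·344 - 224 = 464.
The quantity actually transacted is the short side, supply: 464.

464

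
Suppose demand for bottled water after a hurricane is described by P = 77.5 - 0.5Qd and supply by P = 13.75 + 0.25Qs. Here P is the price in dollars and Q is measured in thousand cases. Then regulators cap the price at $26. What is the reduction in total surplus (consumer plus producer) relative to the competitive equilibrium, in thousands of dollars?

Rearranging demand gives Qd = 155 - 2P; rearranging supply gives Qs = 4P - 55. In a free market, 155 - 2P = 4P - 55 gives the equilibrium P* = 35, Q* = 85.
Because the ceiling (26) lies below the market-clearing price, it is binding.
At P = 26: Qd = 155 - 2·26 = 103 and Qs = 4·26 - 55 = 49.
Quantity traded falls to 49. At Q = 49 the demand price is (155 - 49)/2 = 53 and the supply price is (55 + 49)/4 = 26.
Deadweight loss = ½ · (53 - 26) · (85 - 49) = ½ · 27 · 36 = 486.

486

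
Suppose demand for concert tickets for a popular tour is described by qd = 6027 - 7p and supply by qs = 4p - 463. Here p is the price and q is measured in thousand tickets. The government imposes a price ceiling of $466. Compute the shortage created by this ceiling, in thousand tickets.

In a free market, 6027 - 7p = 4p - 463 gives the equilibrium p* = 590, q* = 1897.
Since 466 < 590, the ceiling is binding.
At p = 466: qd = 6027 - 7·466 = 2765 and qs = 4·466 - 463 = 1401.
Shortage = qd - qs = 2765 - 1401 = 1364.

1364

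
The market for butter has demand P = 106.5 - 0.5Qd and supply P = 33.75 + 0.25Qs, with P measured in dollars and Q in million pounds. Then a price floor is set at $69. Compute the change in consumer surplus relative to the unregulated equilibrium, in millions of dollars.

-946

Rearranging demand gives Qd = 213 - 2P; rearranging supply gives Qs = 4P - 135. Equilibrium: 213 - 2P = 4P - 135, so 348 = 6P and P* = 58, Q* = 97.
Since 69 > 58, the floor is binding.
At P = 69: Qd = 213 - 2·69 = 75 and Qs = 4·69 - 135 = 141.
Consumer surplus without the control is ½ · (106.5 - 58) · 97 = 2352.25.
With the floor, consumers buy 75 units at 69, so CS = ½ · (106.5 - 69) · 75 = 1406.25.
Change in consumer surplus = 1406.25 - 2352.25 = -946.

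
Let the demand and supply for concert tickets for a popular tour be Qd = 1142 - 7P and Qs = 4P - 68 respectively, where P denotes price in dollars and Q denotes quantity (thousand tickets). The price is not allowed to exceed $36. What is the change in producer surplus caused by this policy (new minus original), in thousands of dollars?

Equilibrium: 1142 - 7P = 4P - 68, so 1210 = 11P and P* = 110, Q* = 372.
Since 36 < 110, the ceiling is binding.
At P = 36: Qd = 1142 - 7·36 = 890 and Qs = 4·36 - 68 = 76.
Producer surplus without the control is ½ · (110 - 17) · 372 = 17298.
With the ceiling, producers sell 76 units at 36, so PS = ½ · (36 - 17) · 76 = 722.
Change in producer surplus = 722 - 17298 = -16576.

-16576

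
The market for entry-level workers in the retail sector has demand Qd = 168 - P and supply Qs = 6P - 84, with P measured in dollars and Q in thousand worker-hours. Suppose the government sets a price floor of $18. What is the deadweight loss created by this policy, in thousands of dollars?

In a free market, 168 - P = 6P - 84 gives the equilibrium P* = 36, Q* = 132.
Since 18 is below P* = 36, the floor does not bind and the free-market outcome prevails.
Since the control does not bind, no trades are prevented and deadweight loss is zero.

0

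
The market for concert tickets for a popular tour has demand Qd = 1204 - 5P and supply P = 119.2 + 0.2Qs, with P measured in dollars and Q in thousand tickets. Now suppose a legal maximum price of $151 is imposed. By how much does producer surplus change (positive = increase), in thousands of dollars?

-6713.5

Rearranging supply gives Qs = 5P - 596. Equilibrium: 1204 - 5P = 5P - 596, so 1800 = 10P and P* = 180, Q* = 304.
Since 151 < 180, the ceiling is binding.
At P = 151: Qd = 1204 - 5·151 = 449 and Qs = 5·151 - 596 = 159.
Producer surplus without the control is ½ · (180 - 119.2) · 304 = 9241.6.
With the ceiling, producers sell 159 units at 151, so PS = ½ · (151 - 119.2) · 159 = 2528.1.
Change in producer surplus = 2528.1 - 9241.6 = -6713.5.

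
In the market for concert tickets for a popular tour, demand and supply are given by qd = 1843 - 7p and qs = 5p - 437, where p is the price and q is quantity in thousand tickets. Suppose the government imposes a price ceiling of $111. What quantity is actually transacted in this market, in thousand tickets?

118

In a free market, 1843 - 7p = 5p - 437 gives the equilibrium p* = 190, q* = 513.
Because the ceiling (111) lies below the market-clearing price, it is binding.
At p = 111: qd = 1843 - 7·111 = 1066 and qs = 5·111 - 437 = 118.
The quantity actually transacted is the short side, supply: 118.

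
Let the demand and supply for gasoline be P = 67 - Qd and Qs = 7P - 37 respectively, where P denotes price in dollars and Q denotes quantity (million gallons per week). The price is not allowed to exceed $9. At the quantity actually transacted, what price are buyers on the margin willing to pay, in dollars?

Rearranging demand gives Qd = 67 - P. In a free market, 67 - P = 7P - 37 gives the equilibrium P* = 13, Q* = 54.
The ceiling of 9 is below the equilibrium price 13, so it binds.
At P = 9: Qd = 67 - 9 = 58 and Qs = 7·9 - 37 = 26.
Only 26 units reach the market. On the demand curve, the marginal buyer's willingness to pay at Q = 26 is (67 - 26) = 41.

41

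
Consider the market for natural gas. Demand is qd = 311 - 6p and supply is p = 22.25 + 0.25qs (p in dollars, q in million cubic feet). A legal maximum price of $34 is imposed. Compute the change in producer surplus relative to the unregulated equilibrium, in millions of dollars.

-354

Rearranging supply gives qs = 4p - 89. Equilibrium: 311 - 6p = 4p - 89, so 400 = 10p and p* = 40, q* = 71.
The ceiling of 34 is below the equilibrium price 40, so it binds.
At p = 34: qd = 311 - 6·34 = 107 and qs = 4·34 - 89 = 47.
Producer surplus without the control is ½ · (40 - 22.25) · 71 = 630.125.
With the ceiling, producers sell 47 units at 34, so PS = ½ · (34 - 22.25) · 47 = 276.125.
Change in producer surplus = 276.125 - 630.125 = -354.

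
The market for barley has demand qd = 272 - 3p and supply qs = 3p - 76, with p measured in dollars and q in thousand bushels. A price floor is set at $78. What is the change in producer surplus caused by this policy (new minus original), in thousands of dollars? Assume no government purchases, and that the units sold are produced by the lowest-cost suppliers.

160

Equilibrium: 272 - 3p = 3p - 76, so 348 = 6p and p* = 58, q* = 98.
Since 78 > 58, the floor is binding.
At p = 78: qd = 272 - 3·78 = 38 and qs = 3·78 - 76 = 158.
Producer surplus without the control is ½ · (58 - 76/3) · 98 = 4802/3.
With the floor, 38 units are sold at 78. The supply price at q = 38 is 38, so PS = ½ · [(78 - 76/3) + (78 - 38)] · 38 = 5282/3.
Change in producer surplus = 5282/3 - 4802/3 = 160.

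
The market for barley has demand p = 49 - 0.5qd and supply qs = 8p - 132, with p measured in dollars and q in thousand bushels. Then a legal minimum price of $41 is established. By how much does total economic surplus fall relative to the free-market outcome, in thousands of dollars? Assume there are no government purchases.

Rearranging demand gives qd = 98 - 2p. In a free market, 98 - 2p = 8p - 132 gives the equilibrium p* = 23, q* = 52.
The floor of 41 is above the equilibrium price 23, so it binds.
At p = 41: qd = 98 - 2·41 = 16 and qs = 8·41 - 132 = 196.
Quantity traded falls to 16. At q = 16 the demand price is (98 - 16)/2 = 41 and the supply price is (132 + 16)/8 = 18.5.
Deadweight loss = ½ · (41 - 18.5) · (52 - 16) = ½ · 22.5 · 36 = 405.

405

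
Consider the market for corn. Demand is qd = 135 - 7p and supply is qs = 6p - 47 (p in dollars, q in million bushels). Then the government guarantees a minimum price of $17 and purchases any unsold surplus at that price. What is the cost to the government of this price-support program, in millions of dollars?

663

Setting quantity demanded equal to quantity supplied, 135 - 7p = 6p - 47, gives p* = 14 and q* = 37.
Since 17 > 14, the floor is binding.
At p = 17: qd = 135 - 7·17 = 16 and qs = 6·17 - 47 = 55.
Surplus = qs - qd = 39.
Government expenditure = surplus × support price = 39 × 17 = 663.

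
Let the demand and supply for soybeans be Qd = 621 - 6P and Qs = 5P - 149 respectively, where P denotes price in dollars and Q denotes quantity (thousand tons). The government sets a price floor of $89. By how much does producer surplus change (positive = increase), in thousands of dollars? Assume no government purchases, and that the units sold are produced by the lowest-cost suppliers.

353.4

Equilibrium: 621 - 6P = 5P - 149, so 770 = 11P and P* = 70, Q* = 201.
Since 89 > 70, the floor is binding.
At P = 89: Qd = 621 - 6·89 = 87 and Qs = 5·89 - 149 = 296.
Producer surplus without the control is ½ · (70 - 29.8) · 201 = 4040.1.
With the floor, 87 units are sold at 89. The supply price at Q = 87 is 47.2, so PS = ½ · [(89 - 29.8) + (89 - 47.2)] · 87 = 4393.5.
Change in producer surplus = 4393.5 - 4040.1 = 353.4.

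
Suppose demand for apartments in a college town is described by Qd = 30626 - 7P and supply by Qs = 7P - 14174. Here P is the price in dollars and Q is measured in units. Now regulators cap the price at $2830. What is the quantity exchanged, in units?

In a free market, 30626 - 7P = 7P - 14174 gives the equilibrium P* = 3200, Q* = 8226.
Since 2830 < 3200, the ceiling is binding.
At P = 2830: Qd = 30626 - 7·2830 = 10816 and Qs = 7·2830 - 14174 = 5636.
The quantity actually transacted is the short side, supply: 5636.

5636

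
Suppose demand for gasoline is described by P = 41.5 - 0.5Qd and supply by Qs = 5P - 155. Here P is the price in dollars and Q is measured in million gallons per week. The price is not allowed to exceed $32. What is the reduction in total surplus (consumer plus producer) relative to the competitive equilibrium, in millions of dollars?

Rearranging demand gives Qd = 83 - 2P. In a free market, 83 - 2P = 5P - 155 gives the equilibrium P* = 34, Q* = 15.
The ceiling of 32 is below the equilibrium price 34, so it binds.
At P = 32: Qd = 83 - 2·32 = 19 and Qs = 5·32 - 155 = 5.
Quantity traded falls to 5. At Q = 5 the demand price is (83 - 5)/2 = 39 and the supply price is (155 + 5)/5 = 32.
Deadweight loss = ½ · (39 - 32) · (15 - 5) = ½ · 7 · 10 = 35.

35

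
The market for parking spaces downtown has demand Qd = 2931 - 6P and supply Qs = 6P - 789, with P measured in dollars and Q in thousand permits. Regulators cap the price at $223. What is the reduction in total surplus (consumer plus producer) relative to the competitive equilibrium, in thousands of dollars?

45414

Setting quantity demanded equal to quantity supplied, 2931 - 6P = 6P - 789, gives P* = 310 and Q* = 1071.
Since 223 < 310, the ceiling is binding.
At P = 223: Qd = 2931 - 6·223 = 1593 and Qs = 6·223 - 789 = 549.
Quantity traded falls to 549. At Q = 549 the demand price is (2931 - 549)/6 = 397 and the supply price is (789 + 549)/6 = 223.
Deadweight loss = ½ · (397 - 223) · (1071 - 549) = ½ · 174 · 522 = 45414.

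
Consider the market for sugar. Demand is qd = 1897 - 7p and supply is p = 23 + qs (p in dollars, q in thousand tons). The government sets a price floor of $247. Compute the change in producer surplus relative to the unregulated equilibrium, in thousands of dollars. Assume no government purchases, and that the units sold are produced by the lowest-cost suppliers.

-24.5

Rearranging supply gives qs = p - 23. In a free market, 1897 - 7p = p - 23 gives the equilibrium p* = 240, q* = 217.
Since 247 > 240, the floor is binding.
At p = 247: qd = 1897 - 7·247 = 168 and qs = 247 - 23 = 224.
Producer surplus without the control is ½ · (240 - 23) · 217 = 23544.5.
With the floor, 168 units are sold at 247. The supply price at q = 168 is 191, so PS = ½ · [(247 - 23) + (247 - 191)] · 168 = 23520.
Change in producer surplus = 23520 - 23544.5 = -24.5.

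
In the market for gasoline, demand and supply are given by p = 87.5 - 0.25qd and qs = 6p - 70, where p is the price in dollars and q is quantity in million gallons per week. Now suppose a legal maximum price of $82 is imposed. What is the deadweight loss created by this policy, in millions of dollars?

Rearranging demand gives qd = 350 - 4p. In a free market, 350 - 4p = 6p - 70 gives the equilibrium p* = 42, q* = 182.
Since 82 is above p* = 42, the ceiling does not bind and the free-market outcome prevails.
Since the control does not bind, no trades are prevented and deadweight loss is zero.

0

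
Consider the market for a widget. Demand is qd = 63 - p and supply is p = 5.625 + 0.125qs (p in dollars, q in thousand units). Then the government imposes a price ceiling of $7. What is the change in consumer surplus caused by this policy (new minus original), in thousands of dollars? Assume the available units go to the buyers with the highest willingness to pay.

-745

Rearranging supply gives qs = 8p - 45. Without the control the market clears where 63 - p = 8p - 45, i.e. p* = 12 and q* = 51.
The ceiling of 7 is below the equilibrium price 12, so it binds.
At p = 7: qd = 63 - 7 = 56 and qs = 8·7 - 45 = 11.
Consumer surplus without the control is ½ · (63 - 12) · 51 = 1300.5.
With the ceiling, 11 units are sold at 7 (assume they go to the highest-value buyers). The demand price at q = 11 is 52, so CS = ½ · [(63 - 7) + (52 - 7)] · 11 = 555.5.
Change in consumer surplus = 555.5 - 1300.5 = -745.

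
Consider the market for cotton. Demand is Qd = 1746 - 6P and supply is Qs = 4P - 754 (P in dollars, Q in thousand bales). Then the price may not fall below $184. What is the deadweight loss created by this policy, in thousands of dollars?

0

In a free market, 1746 - 6P = 4P - 754 gives the equilibrium P* = 250, Q* = 246.
The floor of 184 is below the equilibrium price 250, so it is not binding; the market clears at P* = 250, Q* = 246.
Since the control does not bind, no trades are prevented and deadweight loss is zero.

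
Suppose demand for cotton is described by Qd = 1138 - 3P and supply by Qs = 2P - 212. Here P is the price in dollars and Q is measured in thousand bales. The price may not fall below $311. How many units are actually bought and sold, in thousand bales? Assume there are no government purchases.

Setting quantity demanded equal to quantity supplied, 1138 - 3P = 2P - 212, gives P* = 270 and Q* = 328.
Since 311 > 270, the floor is binding.
At P = 311: Qd = 1138 - 3·311 = 205 and Qs = 2·311 - 212 = 410.
The quantity actually transacted is the short side, demand: 205.

205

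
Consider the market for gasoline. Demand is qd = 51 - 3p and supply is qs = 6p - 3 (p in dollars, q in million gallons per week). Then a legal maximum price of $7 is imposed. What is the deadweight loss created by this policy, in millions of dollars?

0

Setting quantity demanded equal to quantity supplied, 51 - 3p = 6p - 3, gives p* = 6 and q* = 33.
Since 7 is above p* = 6, the ceiling does not bind and the free-market outcome prevails.
Since the control does not bind, no trades are prevented and deadweight loss is zero.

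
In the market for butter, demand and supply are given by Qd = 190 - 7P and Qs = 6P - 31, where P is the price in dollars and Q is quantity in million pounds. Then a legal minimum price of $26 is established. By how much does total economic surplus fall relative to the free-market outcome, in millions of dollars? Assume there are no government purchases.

Equilibrium: 190 - 7P = 6P - 31, so 221 = 13P and P* = 17, Q* = 71.
Since 26 > 17, the floor is binding.
At P = 26: Qd = 190 - 7·26 = 8 and Qs = 6·26 - 31 = 125.
Quantity traded falls to 8. At Q = 8 the demand price is (190 - 8)/7 = 26 and the supply price is (31 + 8)/6 = 6.5.
Deadweight loss = ½ · (26 - 6.5) · (71 - 8) = ½ · 19.5 · 63 = 614.25.

614.25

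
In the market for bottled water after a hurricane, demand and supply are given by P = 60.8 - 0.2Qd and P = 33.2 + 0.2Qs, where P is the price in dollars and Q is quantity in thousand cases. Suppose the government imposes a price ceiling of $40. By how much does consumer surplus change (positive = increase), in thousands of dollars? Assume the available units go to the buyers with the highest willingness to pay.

115.5

Rearranging demand gives Qd = 304 - 5P; rearranging supply gives Qs = 5P - 166. In a free market, 304 - 5P = 5P - 166 gives the equilibrium P* = 47, Q* = 69.
Because the ceiling (40) lies below the market-clearing price, it is binding.
At P = 40: Qd = 304 - 5·40 = 104 and Qs = 5·40 - 166 = 34.
Consumer surplus without the control is ½ · (60.8 - 47) · 69 = 476.1.
With the ceiling, 34 units are sold at 40 (assume they go to the highest-value buyers). The demand price at Q = 34 is 54, so CS = ½ · [(60.8 - 40) + (54 - 40)] · 34 = 591.6.
Change in consumer surplus = 591.6 - 476.1 = 115.5.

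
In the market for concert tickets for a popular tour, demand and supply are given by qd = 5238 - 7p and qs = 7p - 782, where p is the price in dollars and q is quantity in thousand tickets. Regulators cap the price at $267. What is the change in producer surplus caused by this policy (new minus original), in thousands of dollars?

Without the control the market clears where 5238 - 7p = 7p - 782, i.e. p* = 430 and q* = 2228.
Because the ceiling (267) lies below the market-clearing price, it is binding.
At p = 267: qd = 5238 - 7·267 = 3369 and qs = 7·267 - 782 = 1087.
Producer surplus without the control is ½ · (430 - 782/7) · 2228 = 2481992/7.
With the ceiling, producers sell 1087 units at 267, so PS = ½ · (267 - 782/7) · 1087 = 1181569/14.
Change in producer surplus = 1181569/14 - 2481992/7 = -270172.5.

-270172.5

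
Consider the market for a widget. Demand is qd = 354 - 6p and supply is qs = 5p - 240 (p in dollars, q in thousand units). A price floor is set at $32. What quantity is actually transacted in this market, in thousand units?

In a free market, 354 - 6p = 5p - 240 gives the equilibrium p* = 54, q* = 30.
The floor of 32 is below the equilibrium price 54, so it is not binding; the market clears at p* = 54, q* = 30.

30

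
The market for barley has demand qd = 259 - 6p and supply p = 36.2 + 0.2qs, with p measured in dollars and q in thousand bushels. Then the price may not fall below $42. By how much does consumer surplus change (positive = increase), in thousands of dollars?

Rearranging supply gives qs = 5p - 181. Setting quantity demanded equal to quantity supplied, 259 - 6p = 5p - 181, gives p* = 40 and q* = 19.
Because the floor (42) lies above the market-clearing price, it is binding.
At p = 42: qd = 259 - 6·42 = 7 and qs = 5·42 - 181 = 29.
Consumer surplus without the control is ½ · (259/6 - 40) · 19 = 361/12.
With the floor, consumers buy 7 units at 42, so CS = ½ · (259/6 - 42) · 7 = 49/12.
Change in consumer surplus = 49/12 - 361/12 = -26.

-26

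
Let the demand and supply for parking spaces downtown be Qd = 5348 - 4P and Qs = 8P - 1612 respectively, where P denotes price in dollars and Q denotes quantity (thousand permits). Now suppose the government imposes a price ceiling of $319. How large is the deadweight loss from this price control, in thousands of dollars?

817452

Setting quantity demanded equal to quantity supplied, 5348 - 4P = 8P - 1612, gives P* = 580 and Q* = 3028.
The ceiling of 319 is below the equilibrium price 580, so it binds.
At P = 319: Qd = 5348 - 4·319 = 4072 and Qs = 8·319 - 1612 = 940.
Quantity traded falls to 940. At Q = 940 the demand price is (5348 - 940)/4 = 1102 and the supply price is (1612 + 940)/8 = 319.
Deadweight loss = ½ · (1102 - 319) · (3028 - 940) = ½ · 783 · 2088 = 817452.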